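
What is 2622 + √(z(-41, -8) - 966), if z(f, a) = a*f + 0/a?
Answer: 2622 + I*√638 ≈ 2622.0 + 25.259*I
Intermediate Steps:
z(f, a) = a*f (z(f, a) = a*f + 0 = a*f)
2622 + √(z(-41, -8) - 966) = 2622 + √(-8*(-41) - 966) = 2622 + √(328 - 966) = 2622 + √(-638) = 2622 + I*√638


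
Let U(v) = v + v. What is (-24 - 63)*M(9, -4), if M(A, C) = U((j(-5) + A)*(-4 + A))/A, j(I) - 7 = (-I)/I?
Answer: -1450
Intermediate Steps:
j(I) = 6 (j(I) = 7 + (-I)/I = 7 - 1 = 6)
U(v) = 2*v
M(A, C) = 2*(-4 + A)*(6 + A)/A (M(A, C) = (2*((6 + A)*(-4 + A)))/A = (2*((-4 + A)*(6 + A)))/A = (2*(-4 + A)*(6 + A))/A = 2*(-4 + A)*(6 + A)/A)
(-24 - 63)*M(9, -4) = (-24 - 63)*(4 - 48/9 + 2*9) = -87*(4 - 48*⅑ + 18) = -87*(4 - 16/3 + 18) = -87*50/3 = -1450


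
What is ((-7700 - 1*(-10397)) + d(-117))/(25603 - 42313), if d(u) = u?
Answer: -86/557 ≈ -0.15440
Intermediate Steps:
((-7700 - 1*(-10397)) + d(-117))/(25603 - 42313) = ((-7700 - 1*(-10397)) - 117)/(25603 - 42313) = ((-7700 + 10397) - 117)/(-16710) = (2697 - 117)*(-1/16710) = 2580*(-1/16710) = -86/557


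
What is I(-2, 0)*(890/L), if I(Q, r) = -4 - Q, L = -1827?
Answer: 1780/1827 ≈ 0.97427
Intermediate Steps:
I(-2, 0)*(890/L) = (-4 - 1*(-2))*(890/(-1827)) = (-4 + 2)*(890*(-1/1827)) = -2*(-890/1827) = 1780/1827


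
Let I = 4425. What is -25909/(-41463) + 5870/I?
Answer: 23869009/12231585 ≈ 1.9514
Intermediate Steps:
-25909/(-41463) + 5870/I = -25909/(-41463) + 5870/4425 = -25909*(-1/41463) + 5870*(1/4425) = 25909/41463 + 1174/885 = 23869009/12231585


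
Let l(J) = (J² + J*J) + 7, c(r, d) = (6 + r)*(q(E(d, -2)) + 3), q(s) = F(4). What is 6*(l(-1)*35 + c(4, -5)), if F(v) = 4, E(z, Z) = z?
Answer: 2310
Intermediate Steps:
q(s) = 4
c(r, d) = 42 + 7*r (c(r, d) = (6 + r)*(4 + 3) = (6 + r)*7 = 42 + 7*r)
l(J) = 7 + 2*J² (l(J) = (J² + J²) + 7 = 2*J² + 7 = 7 + 2*J²)
6*(l(-1)*35 + c(4, -5)) = 6*((7 + 2*(-1)²)*35 + (42 + 7*4)) = 6*((7 + 2*1)*35 + (42 + 28)) = 6*((7 + 2)*35 + 70) = 6*(9*35 + 70) = 6*(315 + 70) = 6*385 = 2310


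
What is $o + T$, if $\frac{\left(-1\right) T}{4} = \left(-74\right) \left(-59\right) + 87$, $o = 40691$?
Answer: $22879$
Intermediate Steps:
$T = -17812$ ($T = - 4 \left(\left(-74\right) \left(-59\right) + 87\right) = - 4 \left(4366 + 87\right) = \left(-4\right) 4453 = -17812$)
$o + T = 40691 - 17812 = 22879$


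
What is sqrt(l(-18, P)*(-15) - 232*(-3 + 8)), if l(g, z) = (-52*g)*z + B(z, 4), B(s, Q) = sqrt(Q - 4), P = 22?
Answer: 2*I*sqrt(77510) ≈ 556.81*I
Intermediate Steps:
B(s, Q) = sqrt(-4 + Q)
l(g, z) = -52*g*z (l(g, z) = (-52*g)*z + sqrt(-4 + 4) = -52*g*z + sqrt(0) = -52*g*z + 0 = -52*g*z)
sqrt(l(-18, P)*(-15) - 232*(-3 + 8)) = sqrt(-52*(-18)*22*(-15) - 232*(-3 + 8)) = sqrt(20592*(-15) - 232*5) = sqrt(-308880 - 1160) = sqrt(-310040) = 2*I*sqrt(77510)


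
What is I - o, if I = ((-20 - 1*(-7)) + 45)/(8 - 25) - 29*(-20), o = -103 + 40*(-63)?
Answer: 54419/17 ≈ 3201.1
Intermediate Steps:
o = -2623 (o = -103 - 2520 = -2623)
I = 9828/17 (I = ((-20 + 7) + 45)/(-17) + 580 = (-13 + 45)*(-1/17) + 580 = 32*(-1/17) + 580 = -32/17 + 580 = 9828/17 ≈ 578.12)
I - o = 9828/17 - 1*(-2623) = 9828/17 + 2623 = 54419/17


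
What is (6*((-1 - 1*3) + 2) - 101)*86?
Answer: -9718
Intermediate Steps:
(6*((-1 - 1*3) + 2) - 101)*86 = (6*((-1 - 3) + 2) - 101)*86 = (6*(-4 + 2) - 101)*86 = (6*(-2) - 101)*86 = (-12 - 101)*86 = -113*86 = -9718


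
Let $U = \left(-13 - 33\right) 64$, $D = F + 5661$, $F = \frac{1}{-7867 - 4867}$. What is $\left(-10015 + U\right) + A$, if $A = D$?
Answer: $- \frac{92932733}{12734} \approx -7298.0$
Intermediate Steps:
$F = - \frac{1}{12734}$ ($F = \frac{1}{-12734} = - \frac{1}{12734} \approx -7.853 \cdot 10^{-5}$)
$D = \frac{72087173}{12734}$ ($D = - \frac{1}{12734} + 5661 = \frac{72087173}{12734} \approx 5661.0$)
$A = \frac{72087173}{12734} \approx 5661.0$
$U = -2944$ ($U = \left(-46\right) 64 = -2944$)
$\left(-10015 + U\right) + A = \left(-10015 - 2944\right) + \frac{72087173}{12734} = -12959 + \frac{72087173}{12734} = - \frac{92932733}{12734}$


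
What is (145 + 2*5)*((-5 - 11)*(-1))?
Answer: 2480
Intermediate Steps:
(145 + 2*5)*((-5 - 11)*(-1)) = (145 + 10)*(-16*(-1)) = 155*16 = 2480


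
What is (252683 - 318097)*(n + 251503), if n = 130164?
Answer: -24966365138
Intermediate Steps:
(252683 - 318097)*(n + 251503) = (252683 - 318097)*(130164 + 251503) = -65414*381667 = -24966365138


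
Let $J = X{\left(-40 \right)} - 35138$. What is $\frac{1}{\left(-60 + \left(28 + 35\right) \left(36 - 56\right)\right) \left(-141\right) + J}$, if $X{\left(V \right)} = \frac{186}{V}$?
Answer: $\frac{20}{3019547} \approx 6.6235 \cdot 10^{-6}$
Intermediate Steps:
$J = - \frac{702853}{20}$ ($J = \frac{186}{-40} - 35138 = 186 \left(- \frac{1}{40}\right) - 35138 = - \frac{93}{20} - 35138 = - \frac{702853}{20} \approx -35143.0$)
$\frac{1}{\left(-60 + \left(28 + 35\right) \left(36 - 56\right)\right) \left(-141\right) + J} = \frac{1}{\left(-60 + \left(28 + 35\right) \left(36 - 56\right)\right) \left(-141\right) - \frac{702853}{20}} = \frac{1}{\left(-60 + 63 \left(-20\right)\right) \left(-141\right) - \frac{702853}{20}} = \frac{1}{\left(-60 - 1260\right) \left(-141\right) - \frac{702853}{20}} = \frac{1}{\left(-1320\right) \left(-141\right) - \frac{702853}{20}} = \frac{1}{186120 - \frac{702853}{20}} = \frac{1}{\frac{3019547}{20}} = \frac{20}{3019547}$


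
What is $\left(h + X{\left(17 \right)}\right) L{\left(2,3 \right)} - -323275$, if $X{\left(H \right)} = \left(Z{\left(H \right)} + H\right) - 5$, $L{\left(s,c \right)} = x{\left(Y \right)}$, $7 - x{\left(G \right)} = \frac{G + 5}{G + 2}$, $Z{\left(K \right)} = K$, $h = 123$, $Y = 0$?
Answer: $323959$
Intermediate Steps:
$x{\left(G \right)} = 7 - \frac{5 + G}{2 + G}$ ($x{\left(G \right)} = 7 - \frac{G + 5}{G + 2} = 7 - \frac{5 + G}{2 + G}$)
$L{\left(s,c \right)} = \frac{9}{2}$ ($L{\left(s,c \right)} = \frac{3 \left(3 + 2 \cdot 0\right)}{2 + 0} = \frac{3 \left(3 + 0\right)}{2} = 3 \cdot \frac{1}{2} \cdot 3 = \frac{9}{2}$)
$X{\left(H \right)} = -5 + 2 H$ ($X{\left(H \right)} = \left(H + H\right) - 5 = 2 H - 5 = -5 + 2 H$)
$\left(h + X{\left(17 \right)}\right) L{\left(2,3 \right)} - -323275 = \left(123 + \left(-5 + 2 \cdot 17\right)\right) \frac{9}{2} - -323275 = \left(123 + \left(-5 + 34\right)\right) \frac{9}{2} + 323275 = \left(123 + 29\right) \frac{9}{2} + 323275 = 152 \cdot \frac{9}{2} + 323275 = 684 + 323275 = 323959$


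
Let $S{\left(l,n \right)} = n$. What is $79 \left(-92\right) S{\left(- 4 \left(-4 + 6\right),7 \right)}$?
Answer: $-50876$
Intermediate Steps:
$79 \left(-92\right) S{\left(- 4 \left(-4 + 6\right),7 \right)} = 79 \left(-92\right) 7 = \left(-7268\right) 7 = -50876$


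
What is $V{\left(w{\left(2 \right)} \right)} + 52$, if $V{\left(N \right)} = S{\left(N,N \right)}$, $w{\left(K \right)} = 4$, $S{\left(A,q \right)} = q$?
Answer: $56$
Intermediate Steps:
$V{\left(N \right)} = N$
$V{\left(w{\left(2 \right)} \right)} + 52 = 4 + 52 = 56$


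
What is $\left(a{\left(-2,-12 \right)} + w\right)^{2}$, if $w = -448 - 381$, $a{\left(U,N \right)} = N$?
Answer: $707281$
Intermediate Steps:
$w = -829$
$\left(a{\left(-2,-12 \right)} + w\right)^{2} = \left(-12 - 829\right)^{2} = \left(-841\right)^{2} = 707281$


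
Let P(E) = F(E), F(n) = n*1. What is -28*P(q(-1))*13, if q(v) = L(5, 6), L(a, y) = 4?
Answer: -1456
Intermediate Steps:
F(n) = n
q(v) = 4
P(E) = E
-28*P(q(-1))*13 = -28*4*13 = -112*13 = -1456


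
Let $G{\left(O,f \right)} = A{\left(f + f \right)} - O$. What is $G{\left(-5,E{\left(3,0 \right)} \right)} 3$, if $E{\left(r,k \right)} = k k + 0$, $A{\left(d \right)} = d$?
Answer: $15$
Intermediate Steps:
$E{\left(r,k \right)} = k^{2}$ ($E{\left(r,k \right)} = k^{2} + 0 = k^{2}$)
$G{\left(O,f \right)} = - O + 2 f$ ($G{\left(O,f \right)} = \left(f + f\right) - O = 2 f - O = - O + 2 f$)
$G{\left(-5,E{\left(3,0 \right)} \right)} 3 = \left(\left(-1\right) \left(-5\right) + 2 \cdot 0^{2}\right) 3 = \left(5 + 2 \cdot 0\right) 3 = \left(5 + 0\right) 3 = 5 \cdot 3 = 15$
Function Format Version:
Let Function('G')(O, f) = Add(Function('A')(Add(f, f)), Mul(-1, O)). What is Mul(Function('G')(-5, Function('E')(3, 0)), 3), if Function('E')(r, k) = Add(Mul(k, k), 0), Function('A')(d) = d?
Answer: 15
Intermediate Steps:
Function('E')(r, k) = Pow(k, 2) (Function('E')(r, k) = Add(Pow(k, 2), 0) = Pow(k, 2))
Function('G')(O, f) = Add(Mul(-1, O), Mul(2, f)) (Function('G')(O, f) = Add(Add(f, f), Mul(-1, O)) = Add(Mul(2, f), Mul(-1, O)) = Add(Mul(-1, O), Mul(2, f)))
Mul(Function('G')(-5, Function('E')(3, 0)), 3) = Mul(Add(Mul(-1, -5), Mul(2, Pow(0, 2))), 3) = Mul(Add(5, Mul(2, 0)), 3) = Mul(Add(5, 0), 3) = Mul(5, 3) = 15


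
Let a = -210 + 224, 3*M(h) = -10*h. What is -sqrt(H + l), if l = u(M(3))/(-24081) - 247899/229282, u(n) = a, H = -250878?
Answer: -I*sqrt(7648097390961328577587206)/5521339842 ≈ -500.88*I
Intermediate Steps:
M(h) = -10*h/3 (M(h) = (-10*h)/3 = -10*h/3)
a = 14
u(n) = 14
l = -5972865767/5521339842 (l = 14/(-24081) - 247899/229282 = 14*(-1/24081) - 247899*1/229282 = -14/24081 - 247899/229282 = -5972865767/5521339842 ≈ -1.0818)
-sqrt(H + l) = -sqrt(-250878 - 5972865767/5521339842) = -sqrt(-1385188669747043/5521339842) = -I*sqrt(7648097390961328577587206)/5521339842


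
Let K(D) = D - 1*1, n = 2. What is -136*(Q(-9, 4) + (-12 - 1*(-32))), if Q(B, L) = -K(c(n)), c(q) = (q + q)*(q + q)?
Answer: -680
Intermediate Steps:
c(q) = 4*q**2 (c(q) = (2*q)*(2*q) = 4*q**2)
K(D) = -1 + D (K(D) = D - 1 = -1 + D)
Q(B, L) = -15 (Q(B, L) = -(-1 + 4*2**2) = -(-1 + 4*4) = -(-1 + 16) = -1*15 = -15)
-136*(Q(-9, 4) + (-12 - 1*(-32))) = -136*(-15 + (-12 - 1*(-32))) = -136*(-15 + (-12 + 32)) = -136*(-15 + 20) = -136*5 = -680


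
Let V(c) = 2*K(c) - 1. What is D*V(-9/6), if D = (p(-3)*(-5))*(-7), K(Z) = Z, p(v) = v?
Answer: 420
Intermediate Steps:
D = -105 (D = -3*(-5)*(-7) = 15*(-7) = -105)
V(c) = -1 + 2*c (V(c) = 2*c - 1 = -1 + 2*c)
D*V(-9/6) = -105*(-1 + 2*(-9/6)) = -105*(-1 + 2*(-9*1/6)) = -105*(-1 + 2*(-3/2)) = -105*(-1 - 3) = -105*(-4) = 420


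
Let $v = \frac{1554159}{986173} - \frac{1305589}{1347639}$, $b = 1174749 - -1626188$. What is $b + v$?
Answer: $\frac{3722460632308487243}{1329005195547} \approx 2.8009 \cdot 10^{6}$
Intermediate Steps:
$b = 2800937$ ($b = 1174749 + 1626188 = 2800937$)
$v = \frac{806908659704}{1329005195547}$ ($v = 1554159 \cdot \frac{1}{986173} - \frac{1305589}{1347639} = \frac{1554159}{986173} - \frac{1305589}{1347639} = \frac{806908659704}{1329005195547} \approx 0.60715$)
$b + v = 2800937 + \frac{806908659704}{1329005195547} = \frac{3722460632308487243}{1329005195547}$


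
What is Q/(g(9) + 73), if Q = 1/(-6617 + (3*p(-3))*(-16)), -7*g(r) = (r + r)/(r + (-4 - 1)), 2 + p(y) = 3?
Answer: -14/6751645 ≈ -2.0736e-6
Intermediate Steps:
p(y) = 1 (p(y) = -2 + 3 = 1)
g(r) = -2*r/(7*(-5 + r)) (g(r) = -(r + r)/(7*(r + (-4 - 1))) = -2*r/(7*(r - 5)) = -2*r/(7*(-5 + r)))
Q = -1/6665 (Q = 1/(-6617 + (3*1)*(-16)) = 1/(-6617 + 3*(-16)) = 1/(-6617 - 48) = 1/(-6665) = -1/6665 ≈ -0.00015004)
Q/(g(9) + 73) = -1/(6665*(-2*9/(-35 + 7*9) + 73)) = -1/(6665*(-2*9/(-35 + 63) + 73)) = -1/(6665*(-2*9/28 + 73)) = -1/(6665*(-2*9*1/28 + 73)) = -1/(6665*(-9/14 + 73)) = -1/(6665*1013/14) = -1/6665*14/1013 = -14/6751645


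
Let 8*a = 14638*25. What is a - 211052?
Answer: -661233/4 ≈ -1.6531e+5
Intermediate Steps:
a = 182975/4 (a = (14638*25)/8 = (⅛)*365950 = 182975/4 ≈ 45744.)
a - 211052 = 182975/4 - 211052 = -661233/4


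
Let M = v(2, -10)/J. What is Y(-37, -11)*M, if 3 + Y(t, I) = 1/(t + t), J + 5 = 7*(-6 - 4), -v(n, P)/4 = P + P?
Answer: 1784/555 ≈ 3.2144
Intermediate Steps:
v(n, P) = -8*P (v(n, P) = -4*(P + P) = -8*P)
J = -75 (J = -5 + 7*(-6 - 4) = -5 + 7*(-10) = -5 - 70 = -75)
M = -16/15 (M = -8*(-10)/(-75) = 80*(-1/75) = -16/15 ≈ -1.0667)
Y(t, I) = -3 + 1/(2*t) (Y(t, I) = -3 + 1/(t + t) = -3 + 1/(2*t))
Y(-37, -11)*M = (-3 + (½)/(-37))*(-16/15) = (-3 + (½)*(-1/37))*(-16/15) = (-3 - 1/74)*(-16/15) = -223/74*(-16/15) = 1784/555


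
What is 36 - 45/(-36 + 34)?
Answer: 117/2 ≈ 58.500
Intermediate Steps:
36 - 45/(-36 + 34) = 36 - 45/(-2) = 36 - 1/2*(-45) = 36 + 45/2 = 117/2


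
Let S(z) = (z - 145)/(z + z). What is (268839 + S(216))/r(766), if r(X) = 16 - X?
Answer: -116138519/324000 ≈ -358.45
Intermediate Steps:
S(z) = (-145 + z)/(2*z) (S(z) = (-145 + z)/((2*z)) = (-145 + z)*(1/(2*z)) = (-145 + z)/(2*z))
(268839 + S(216))/r(766) = (268839 + (½)*(-145 + 216)/216)/(16 - 1*766) = (268839 + (½)*(1/216)*71)/(16 - 766) = (268839 + 71/432)/(-750) = (116138519/432)*(-1/750) = -116138519/324000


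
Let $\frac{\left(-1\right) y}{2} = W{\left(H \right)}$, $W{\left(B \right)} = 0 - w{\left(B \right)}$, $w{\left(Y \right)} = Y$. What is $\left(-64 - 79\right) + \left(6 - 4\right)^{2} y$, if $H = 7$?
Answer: $-87$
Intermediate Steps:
$W{\left(B \right)} = - B$ ($W{\left(B \right)} = 0 - B = - B$)
$y = 14$ ($y = - 2 \left(\left(-1\right) 7\right) = \left(-2\right) \left(-7\right) = 14$)
$\left(-64 - 79\right) + \left(6 - 4\right)^{2} y = \left(-64 - 79\right) + \left(6 - 4\right)^{2} \cdot 14 = \left(-64 - 79\right) + 2^{2} \cdot 14 = -143 + 4 \cdot 14 = -143 + 56 = -87$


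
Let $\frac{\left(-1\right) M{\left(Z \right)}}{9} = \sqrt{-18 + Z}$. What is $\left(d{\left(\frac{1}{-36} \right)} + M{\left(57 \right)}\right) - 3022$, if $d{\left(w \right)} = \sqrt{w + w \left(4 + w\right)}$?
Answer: $-3022 - 9 \sqrt{39} + \frac{i \sqrt{179}}{36} \approx -3078.2 + 0.37164 i$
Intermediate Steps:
$M{\left(Z \right)} = - 9 \sqrt{-18 + Z}$
$\left(d{\left(\frac{1}{-36} \right)} + M{\left(57 \right)}\right) - 3022 = \left(\sqrt{\frac{5 + \frac{1}{-36}}{-36}} - 9 \sqrt{-18 + 57}\right) - 3022 = \left(\sqrt{- \frac{5 - \frac{1}{36}}{36}} - 9 \sqrt{39}\right) - 3022 = \left(\sqrt{\left(- \frac{1}{36}\right) \frac{179}{36}} - 9 \sqrt{39}\right) - 3022 = \left(\sqrt{- \frac{179}{1296}} - 9 \sqrt{39}\right) - 3022 = \left(\frac{i \sqrt{179}}{36} - 9 \sqrt{39}\right) - 3022 = \left(- 9 \sqrt{39} + \frac{i \sqrt{179}}{36}\right) - 3022 = -3022 - 9 \sqrt{39} + \frac{i \sqrt{179}}{36}$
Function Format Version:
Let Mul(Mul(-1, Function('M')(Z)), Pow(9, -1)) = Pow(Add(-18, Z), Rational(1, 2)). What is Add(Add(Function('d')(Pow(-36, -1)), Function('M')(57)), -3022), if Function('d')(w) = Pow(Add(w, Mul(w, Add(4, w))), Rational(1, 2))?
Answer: Add(-3022, Mul(-9, Pow(39, Rational(1, 2))), Mul(Rational(1, 36), I, Pow(179, Rational(1, 2)))) ≈ Add(-3078.2, Mul(0.37164, I))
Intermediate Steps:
Function('M')(Z) = Mul(-9, Pow(Add(-18, Z), Rational(1, 2)))
Add(Add(Function('d')(Pow(-36, -1)), Function('M')(57)), -3022) = Add(Add(Pow(Mul(Pow(-36, -1), Add(5, Pow(-36, -1))), Rational(1, 2)), Mul(-9, Pow(Add(-18, 57), Rational(1, 2)))), -3022) = Add(Add(Pow(Mul(Rational(-1, 36), Add(5, Rational(-1, 36))), Rational(1, 2)), Mul(-9, Pow(39, Rational(1, 2)))), -3022) = Add(Add(Pow(Mul(Rational(-1, 36), Rational(179, 36)), Rational(1, 2)), Mul(-9, Pow(39, Rational(1, 2)))), -3022) = Add(Add(Pow(Rational(-179, 1296), Rational(1, 2)), Mul(-9, Pow(39, Rational(1, 2)))), -3022) = Add(Add(Mul(Rational(1, 36), I, Pow(179, Rational(1, 2))), Mul(-9, Pow(39, Rational(1, 2)))), -3022) = Add(Add(Mul(-9, Pow(39, Rational(1, 2))), Mul(Rational(1, 36), I, Pow(179, Rational(1, 2)))), -3022) = Add(-3022, Mul(-9, Pow(39, Rational(1, 2))), Mul(Rational(1, 36), I, Pow(179, Rational(1, 2))))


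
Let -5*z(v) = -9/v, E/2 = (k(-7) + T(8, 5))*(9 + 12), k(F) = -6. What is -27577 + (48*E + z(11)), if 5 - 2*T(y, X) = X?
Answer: -2182006/55 ≈ -39673.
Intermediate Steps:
T(y, X) = 5/2 - X/2
E = -252 (E = 2*((-6 + (5/2 - ½*5))*(9 + 12)) = 2*((-6 + (5/2 - 5/2))*21) = 2*((-6 + 0)*21) = 2*(-6*21) = 2*(-126) = -252)
z(v) = 9/(5*v) (z(v) = -(-9)/(5*v) = 9/(5*v))
-27577 + (48*E + z(11)) = -27577 + (48*(-252) + (9/5)/11) = -27577 + (-12096 + (9/5)*(1/11)) = -27577 + (-12096 + 9/55) = -27577 - 665271/55 = -2182006/55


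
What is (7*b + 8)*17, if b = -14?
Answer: -1530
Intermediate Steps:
(7*b + 8)*17 = (7*(-14) + 8)*17 = (-98 + 8)*17 = -90*17 = -1530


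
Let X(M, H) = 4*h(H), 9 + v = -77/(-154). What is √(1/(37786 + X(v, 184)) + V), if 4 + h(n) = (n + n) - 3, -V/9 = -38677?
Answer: √535712655578930/39230 ≈ 589.99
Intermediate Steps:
V = 348093 (V = -9*(-38677) = 348093)
h(n) = -7 + 2*n (h(n) = -4 + ((n + n) - 3) = -4 + (2*n - 3) = -4 + (-3 + 2*n) = -7 + 2*n)
v = -17/2 (v = -9 - 77/(-154) = -9 - 77*(-1/154) = -9 + ½ = -17/2 ≈ -8.5000)
X(M, H) = -28 + 8*H (X(M, H) = 4*(-7 + 2*H) = -28 + 8*H)
√(1/(37786 + X(v, 184)) + V) = √(1/(37786 + (-28 + 8*184)) + 348093) = √(1/(37786 + (-28 + 1472)) + 348093) = √(1/(37786 + 1444) + 348093) = √(1/39230 + 348093) = √(13655688391/39230) = √535712655578930/39230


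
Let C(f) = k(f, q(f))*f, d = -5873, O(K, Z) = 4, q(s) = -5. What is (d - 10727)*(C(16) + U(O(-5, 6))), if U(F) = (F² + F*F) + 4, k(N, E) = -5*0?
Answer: -597600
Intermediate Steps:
k(N, E) = 0
C(f) = 0 (C(f) = 0*f = 0)
U(F) = 4 + 2*F² (U(F) = (F² + F²) + 4 = 2*F² + 4 = 4 + 2*F²)
(d - 10727)*(C(16) + U(O(-5, 6))) = (-5873 - 10727)*(0 + (4 + 2*4²)) = -16600*(0 + (4 + 2*16)) = -16600*(0 + (4 + 32)) = -16600*(0 + 36) = -16600*36 = -597600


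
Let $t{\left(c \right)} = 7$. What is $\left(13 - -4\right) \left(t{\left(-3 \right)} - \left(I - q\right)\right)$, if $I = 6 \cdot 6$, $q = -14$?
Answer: $-731$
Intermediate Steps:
$I = 36$
$\left(13 - -4\right) \left(t{\left(-3 \right)} - \left(I - q\right)\right) = \left(13 - -4\right) \left(7 - 50\right) = \left(13 + 4\right) \left(7 - 50\right) = 17 \left(7 - 50\right) = 17 \left(-43\right) = -731$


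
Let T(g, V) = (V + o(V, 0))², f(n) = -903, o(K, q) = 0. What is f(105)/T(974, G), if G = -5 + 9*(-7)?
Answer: -903/4624 ≈ -0.19529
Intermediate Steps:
G = -68 (G = -5 - 63 = -68)
T(g, V) = V² (T(g, V) = (V + 0)² = V²)
f(105)/T(974, G) = -903/((-68)²) = -903/4624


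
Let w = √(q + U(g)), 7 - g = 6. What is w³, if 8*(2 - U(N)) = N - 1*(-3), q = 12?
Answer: 81*√6/4 ≈ 49.602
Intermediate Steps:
g = 1 (g = 7 - 1*6 = 7 - 6 = 1)
U(N) = 13/8 - N/8 (U(N) = 2 - (N - 1*(-3))/8 = 2 - (N + 3)/8 = 2 - (3 + N)/8 = 2 + (-3/8 - N/8) = 13/8 - N/8)
w = 3*√6/2 (w = √(12 + (13/8 - ⅛*1)) = √(12 + (13/8 - ⅛)) = √(12 + 3/2) = √(27/2) = 3*√6/2 ≈ 3.6742)
w³ = (3*√6/2)³ = 81*√6/4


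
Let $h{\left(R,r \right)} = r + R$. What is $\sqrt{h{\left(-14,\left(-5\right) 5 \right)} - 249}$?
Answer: $12 i \sqrt{2} \approx 16.971 i$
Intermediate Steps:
$h{\left(R,r \right)} = R + r$
$\sqrt{h{\left(-14,\left(-5\right) 5 \right)} - 249} = \sqrt{\left(-14 - 25\right) - 249} = \sqrt{-39 - 249} = \sqrt{-288} = 12 i \sqrt{2}$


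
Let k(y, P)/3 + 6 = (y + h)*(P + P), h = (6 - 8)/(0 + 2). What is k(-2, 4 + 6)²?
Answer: 39204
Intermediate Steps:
h = -1 (h = -2/2 = -2*½ = -1)
k(y, P) = -18 + 6*P*(-1 + y) (k(y, P) = -18 + 3*((y - 1)*(P + P)) = -18 + 3*((-1 + y)*(2*P)) = -18 + 3*(2*P*(-1 + y)) = -18 + 6*P*(-1 + y))
k(-2, 4 + 6)² = (-18 - 6*(4 + 6) + 6*(4 + 6)*(-2))² = (-18 - 6*10 + 6*10*(-2))² = (-18 - 60 - 120)² = (-198)² = 39204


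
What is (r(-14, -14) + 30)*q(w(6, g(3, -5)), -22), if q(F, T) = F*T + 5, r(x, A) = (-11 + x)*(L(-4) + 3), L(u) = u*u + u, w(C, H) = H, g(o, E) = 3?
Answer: 21045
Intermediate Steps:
L(u) = u + u**2 (L(u) = u**2 + u = u + u**2)
r(x, A) = -165 + 15*x (r(x, A) = (-11 + x)*(-4*(1 - 4) + 3) = (-11 + x)*(-4*(-3) + 3) = (-11 + x)*(12 + 3) = (-11 + x)*15 = -165 + 15*x)
q(F, T) = 5 + F*T
(r(-14, -14) + 30)*q(w(6, g(3, -5)), -22) = ((-165 + 15*(-14)) + 30)*(5 + 3*(-22)) = ((-165 - 210) + 30)*(5 - 66) = (-375 + 30)*(-61) = -345*(-61) = 21045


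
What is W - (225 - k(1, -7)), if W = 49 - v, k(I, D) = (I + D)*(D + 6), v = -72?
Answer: -98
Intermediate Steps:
k(I, D) = (6 + D)*(D + I) (k(I, D) = (D + I)*(6 + D) = (6 + D)*(D + I))
W = 121 (W = 49 - 1*(-72) = 49 + 72 = 121)
W - (225 - k(1, -7)) = 121 - (225 - ((-7)² + 6*(-7) + 6*1 - 7*1)) = 121 - (225 - (49 - 42 + 6 - 7)) = 121 - (225 - 1*6) = 121 - (225 - 6) = 121 - 1*219 = 121 - 219 = -98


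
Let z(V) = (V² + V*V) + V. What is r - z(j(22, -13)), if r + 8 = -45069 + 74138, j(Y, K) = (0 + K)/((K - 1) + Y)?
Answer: 929835/32 ≈ 29057.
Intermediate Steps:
j(Y, K) = K/(-1 + K + Y) (j(Y, K) = K/((-1 + K) + Y) = K/(-1 + K + Y))
r = 29061 (r = -8 + (-45069 + 74138) = -8 + 29069 = 29061)
z(V) = V + 2*V² (z(V) = (V² + V²) + V = 2*V² + V = V + 2*V²)
r - z(j(22, -13)) = 29061 - (-13/(-1 - 13 + 22))*(1 + 2*(-13/(-1 - 13 + 22))) = 29061 - (-13/8)*(1 + 2*(-13/8)) = 29061 - (-13*⅛)*(1 + 2*(-13*⅛)) = 29061 - (-13)*(1 + 2*(-13/8))/8 = 29061 - (-13)*(1 - 13/4)/8 = 29061 - (-13)*(-9)/(8*4) = 29061 - 1*117/32 = 29061 - 117/32 = 929835/32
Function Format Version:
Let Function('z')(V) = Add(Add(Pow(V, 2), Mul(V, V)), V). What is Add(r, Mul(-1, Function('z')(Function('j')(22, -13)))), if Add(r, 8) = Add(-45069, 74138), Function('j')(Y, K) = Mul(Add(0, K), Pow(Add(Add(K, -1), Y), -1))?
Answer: Rational(929835, 32) ≈ 29057.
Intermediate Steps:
Function('j')(Y, K) = Mul(K, Pow(Add(-1, K, Y), -1)) (Function('j')(Y, K) = Mul(K, Pow(Add(Add(-1, K), Y), -1)) = Mul(K, Pow(Add(-1, K, Y), -1)))
r = 29061 (r = Add(-8, Add(-45069, 74138)) = Add(-8, 29069) = 29061)
Function('z')(V) = Add(V, Mul(2, Pow(V, 2))) (Function('z')(V) = Add(Add(Pow(V, 2), Pow(V, 2)), V) = Add(Mul(2, Pow(V, 2)), V) = Add(V, Mul(2, Pow(V, 2))))
Add(r, Mul(-1, Function('z')(Function('j')(22, -13)))) = Add(29061, Mul(-1, Mul(Mul(-13, Pow(Add(-1, -13, 22), -1)), Add(1, Mul(2, Mul(-13, Pow(Add(-1, -13, 22), -1))))))) = Add(29061, Mul(-1, Mul(Mul(-13, Pow(8, -1)), Add(1, Mul(2, Mul(-13, Pow(8, -1))))))) = Add(29061, Mul(-1, Mul(Mul(-13, Rational(1, 8)), Add(1, Mul(2, Mul(-13, Rational(1, 8))))))) = Add(29061, Mul(-1, Mul(Rational(-13, 8), Add(1, Mul(2, Rational(-13, 8)))))) = Add(29061, Mul(-1, Mul(Rational(-13, 8), Add(1, Rational(-13, 4))))) = Add(29061, Mul(-1, Mul(Rational(-13, 8), Rational(-9, 4)))) = Add(29061, Mul(-1, Rational(117, 32))) = Add(29061, Rational(-117, 32)) = Rational(929835, 32)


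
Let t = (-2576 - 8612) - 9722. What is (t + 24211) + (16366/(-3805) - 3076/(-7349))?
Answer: 92197111891/27962945 ≈ 3297.1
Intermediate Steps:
t = -20910 (t = -11188 - 9722 = -20910)
(t + 24211) + (16366/(-3805) - 3076/(-7349)) = (-20910 + 24211) + (16366/(-3805) - 3076/(-7349)) = 3301 + (16366*(-1/3805) - 3076*(-1/7349)) = 3301 + (-16366/3805 + 3076/7349) = 3301 - 108569554/27962945 = 92197111891/27962945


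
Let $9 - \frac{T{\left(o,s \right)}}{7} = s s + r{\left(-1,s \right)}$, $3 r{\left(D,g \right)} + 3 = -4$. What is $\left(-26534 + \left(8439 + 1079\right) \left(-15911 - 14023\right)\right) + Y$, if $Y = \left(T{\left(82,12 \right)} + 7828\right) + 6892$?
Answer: $- \frac{854773664}{3} \approx -2.8492 \cdot 10^{8}$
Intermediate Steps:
$r{\left(D,g \right)} = - \frac{7}{3}$ ($r{\left(D,g \right)} = -1 + \frac{1}{3} \left(-4\right) = -1 - \frac{4}{3} = - \frac{7}{3}$)
$T{\left(o,s \right)} = \frac{238}{3} - 7 s^{2}$ ($T{\left(o,s \right)} = 63 - 7 \left(s s - \frac{7}{3}\right) = 63 - 7 \left(s^{2} - \frac{7}{3}\right) = 63 - 7 \left(- \frac{7}{3} + s^{2}\right) = 63 - \left(- \frac{49}{3} + 7 s^{2}\right) = \frac{238}{3} - 7 s^{2}$)
$Y = \frac{41374}{3}$ ($Y = \left(\left(\frac{238}{3} - 7 \cdot 12^{2}\right) + 7828\right) + 6892 = \left(\left(\frac{238}{3} - 1008\right) + 7828\right) + 6892 = \left(- \frac{2786}{3} + 7828\right) + 6892 = \frac{20698}{3} + 6892 = \frac{41374}{3} \approx 13791.0$)
$\left(-26534 + \left(8439 + 1079\right) \left(-15911 - 14023\right)\right) + Y = \left(-26534 + \left(8439 + 1079\right) \left(-15911 - 14023\right)\right) + \frac{41374}{3} = \left(-26534 + 9518 \left(-29934\right)\right) + \frac{41374}{3} = \left(-26534 - 284911812\right) + \frac{41374}{3} = -284938346 + \frac{41374}{3} = - \frac{854773664}{3}$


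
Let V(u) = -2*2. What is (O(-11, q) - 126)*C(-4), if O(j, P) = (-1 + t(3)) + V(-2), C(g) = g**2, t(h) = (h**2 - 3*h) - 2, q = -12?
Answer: -2128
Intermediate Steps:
V(u) = -4
t(h) = -2 + h**2 - 3*h
O(j, P) = -7 (O(j, P) = (-1 + (-2 + 3**2 - 3*3)) - 4 = (-1 + (-2 + 9 - 9)) - 4 = (-1 - 2) - 4 = -3 - 4 = -7)
(O(-11, q) - 126)*C(-4) = (-7 - 126)*(-4)**2 = -133*16 = -2128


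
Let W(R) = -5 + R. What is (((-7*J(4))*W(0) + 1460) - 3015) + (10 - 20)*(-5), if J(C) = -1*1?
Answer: -1540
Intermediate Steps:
J(C) = -1
(((-7*J(4))*W(0) + 1460) - 3015) + (10 - 20)*(-5) = (((-7*(-1))*(-5 + 0) + 1460) - 3015) + (10 - 20)*(-5) = ((7*(-5) + 1460) - 3015) - 10*(-5) = ((-35 + 1460) - 3015) + 50 = (1425 - 3015) + 50 = -1590 + 50 = -1540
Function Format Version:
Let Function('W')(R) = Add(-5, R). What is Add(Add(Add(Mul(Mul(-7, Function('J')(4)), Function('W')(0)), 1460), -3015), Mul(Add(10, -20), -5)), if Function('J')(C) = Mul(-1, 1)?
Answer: -1540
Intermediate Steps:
Function('J')(C) = -1
Add(Add(Add(Mul(Mul(-7, Function('J')(4)), Function('W')(0)), 1460), -3015), Mul(Add(10, -20), -5)) = Add(Add(Add(Mul(Mul(-7, -1), Add(-5, 0)), 1460), -3015), Mul(Add(10, -20), -5)) = Add(Add(Add(Mul(7, -5), 1460), -3015), Mul(-10, -5)) = Add(Add(Add(-35, 1460), -3015), 50) = Add(Add(1425, -3015), 50) = Add(-1590, 50) = -1540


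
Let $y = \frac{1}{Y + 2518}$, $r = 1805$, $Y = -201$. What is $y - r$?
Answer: $- \frac{4182184}{2317} \approx -1805.0$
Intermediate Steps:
$y = \frac{1}{2317}$ ($y = \frac{1}{-201 + 2518} = \frac{1}{2317} \approx 0.00043159$)
$y - r = \frac{1}{2317} - 1805 = - \frac{4182184}{2317}$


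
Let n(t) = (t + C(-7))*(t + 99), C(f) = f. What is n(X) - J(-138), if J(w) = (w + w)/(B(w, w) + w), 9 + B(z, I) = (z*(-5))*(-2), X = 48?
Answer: 3067651/509 ≈ 6026.8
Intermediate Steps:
B(z, I) = -9 + 10*z (B(z, I) = -9 + (z*(-5))*(-2) = -9 - 5*z*(-2) = -9 + 10*z)
J(w) = 2*w/(-9 + 11*w) (J(w) = (w + w)/((-9 + 10*w) + w) = (2*w)/(-9 + 11*w) = 2*w/(-9 + 11*w))
n(t) = (-7 + t)*(99 + t) (n(t) = (t - 7)*(t + 99) = (-7 + t)*(99 + t))
n(X) - J(-138) = (-693 + 48**2 + 92*48) - 2*(-138)/(-9 + 11*(-138)) = (-693 + 2304 + 4416) - 2*(-138)/(-9 - 1518) = 6027 - 2*(-138)/(-1527) = 6027 - 2*(-138)*(-1)/1527 = 6027 - 1*92/509 = 6027 - 92/509 = 3067651/509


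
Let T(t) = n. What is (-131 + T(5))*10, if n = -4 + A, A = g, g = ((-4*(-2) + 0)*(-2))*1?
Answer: -1510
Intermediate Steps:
g = -16 (g = ((8 + 0)*(-2))*1 = (8*(-2))*1 = -16*1 = -16)
A = -16
n = -20 (n = -4 - 16 = -20)
T(t) = -20
(-131 + T(5))*10 = (-131 - 20)*10 = -151*10 = -1510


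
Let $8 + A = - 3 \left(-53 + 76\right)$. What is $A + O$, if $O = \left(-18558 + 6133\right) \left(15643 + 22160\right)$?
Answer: $-469702352$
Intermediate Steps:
$A = -77$ ($A = -8 - 3 \left(-53 + 76\right) = -8 - 69 = -77$)
$O = -469702275$ ($O = \left(-12425\right) 37803 = -469702275$)
$A + O = -77 - 469702275 = -469702352$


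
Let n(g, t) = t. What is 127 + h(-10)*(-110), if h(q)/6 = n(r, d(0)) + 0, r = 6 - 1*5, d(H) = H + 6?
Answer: -3833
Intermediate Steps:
d(H) = 6 + H
r = 1 (r = 6 - 5 = 1)
h(q) = 36 (h(q) = 6*((6 + 0) + 0) = 6*(6 + 0) = 6*6 = 36)
127 + h(-10)*(-110) = 127 + 36*(-110) = 127 - 3960 = -3833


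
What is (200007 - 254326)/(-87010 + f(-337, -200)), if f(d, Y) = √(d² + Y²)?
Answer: 4726296190/7570586531 + 54319*√153569/7570586531 ≈ 0.62711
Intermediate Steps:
f(d, Y) = √(Y² + d²)
(200007 - 254326)/(-87010 + f(-337, -200)) = (200007 - 254326)/(-87010 + √((-200)² + (-337)²)) = -54319/(-87010 + √(40000 + 113569)) = -54319/(-87010 + √153569)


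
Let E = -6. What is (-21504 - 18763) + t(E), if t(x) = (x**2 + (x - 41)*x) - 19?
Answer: -39968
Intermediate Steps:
t(x) = -19 + x**2 + x*(-41 + x) (t(x) = (x**2 + (-41 + x)*x) - 19 = (x**2 + x*(-41 + x)) - 19 = -19 + x**2 + x*(-41 + x))
(-21504 - 18763) + t(E) = (-21504 - 18763) + (-19 - 41*(-6) + 2*(-6)**2) = -40267 + (-19 + 246 + 2*36) = -40267 + (-19 + 246 + 72) = -40267 + 299 = -39968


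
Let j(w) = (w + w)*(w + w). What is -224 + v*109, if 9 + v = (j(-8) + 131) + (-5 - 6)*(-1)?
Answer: 42177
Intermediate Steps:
j(w) = 4*w² (j(w) = (2*w)*(2*w) = 4*w²)
v = 389 (v = -9 + ((4*(-8)² + 131) + (-5 - 6)*(-1)) = -9 + ((4*64 + 131) - 11*(-1)) = -9 + ((256 + 131) + 11) = -9 + (387 + 11) = -9 + 398 = 389)
-224 + v*109 = -224 + 389*109 = -224 + 42401 = 42177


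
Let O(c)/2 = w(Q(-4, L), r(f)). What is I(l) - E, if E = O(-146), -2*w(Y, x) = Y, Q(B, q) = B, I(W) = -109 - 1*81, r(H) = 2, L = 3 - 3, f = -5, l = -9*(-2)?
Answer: -194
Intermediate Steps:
l = 18
L = 0
I(W) = -190 (I(W) = -109 - 81 = -190)
w(Y, x) = -Y/2
O(c) = 4 (O(c) = 2*(-½*(-4)) = 2*2 = 4)
E = 4
I(l) - E = -190 - 1*4 = -190 - 4 = -194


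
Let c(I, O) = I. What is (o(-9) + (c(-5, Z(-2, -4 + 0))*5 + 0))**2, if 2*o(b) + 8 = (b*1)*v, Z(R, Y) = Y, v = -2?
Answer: 400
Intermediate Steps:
o(b) = -4 - b (o(b) = -4 + ((b*1)*(-2))/2 = -4 + (b*(-2))/2 = -4 + (-2*b)/2 = -4 - b)
(o(-9) + (c(-5, Z(-2, -4 + 0))*5 + 0))**2 = ((-4 - 1*(-9)) + (-5*5 + 0))**2 = ((-4 + 9) + (-25 + 0))**2 = (5 - 25)**2 = (-20)**2 = 400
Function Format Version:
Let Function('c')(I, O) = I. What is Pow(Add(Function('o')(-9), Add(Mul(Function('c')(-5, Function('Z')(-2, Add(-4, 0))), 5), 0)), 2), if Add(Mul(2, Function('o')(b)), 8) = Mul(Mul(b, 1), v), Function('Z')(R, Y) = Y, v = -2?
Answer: 400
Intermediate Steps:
Function('o')(b) = Add(-4, Mul(-1, b)) (Function('o')(b) = Add(-4, Mul(Rational(1, 2), Mul(Mul(b, 1), -2))) = Add(-4, Mul(Rational(1, 2), Mul(b, -2))) = Add(-4, Mul(Rational(1, 2), Mul(-2, b))) = Add(-4, Mul(-1, b)))
Pow(Add(Function('o')(-9), Add(Mul(Function('c')(-5, Function('Z')(-2, Add(-4, 0))), 5), 0)), 2) = Pow(Add(Add(-4, Mul(-1, -9)), Add(Mul(-5, 5), 0)), 2) = Pow(Add(Add(-4, 9), Add(-25, 0)), 2) = Pow(Add(5, -25), 2) = Pow(-20, 2) = 400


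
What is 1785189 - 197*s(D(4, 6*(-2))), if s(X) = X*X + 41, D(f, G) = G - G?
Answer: 1777112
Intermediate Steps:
D(f, G) = 0
s(X) = 41 + X² (s(X) = X² + 41 = 41 + X²)
1785189 - 197*s(D(4, 6*(-2))) = 1785189 - 197*(41 + 0²) = 1785189 - 197*(41 + 0) = 1785189 - 197*41 = 1785189 - 1*8077 = 1785189 - 8077 = 1777112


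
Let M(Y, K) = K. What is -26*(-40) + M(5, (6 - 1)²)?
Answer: 1065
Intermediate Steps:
-26*(-40) + M(5, (6 - 1)²) = -26*(-40) + (6 - 1)² = 1040 + 5² = 1040 + 25 = 1065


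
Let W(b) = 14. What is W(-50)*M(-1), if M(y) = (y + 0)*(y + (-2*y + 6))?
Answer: -98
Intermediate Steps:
M(y) = y*(6 - y) (M(y) = y*(y + (6 - 2*y)) = y*(6 - y))
W(-50)*M(-1) = 14*(-(6 - 1*(-1))) = 14*(-(6 + 1)) = 14*(-1*7) = 14*(-7) = -98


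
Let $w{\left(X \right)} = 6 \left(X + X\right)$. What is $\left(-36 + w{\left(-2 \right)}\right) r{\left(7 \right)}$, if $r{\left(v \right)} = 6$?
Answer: $-360$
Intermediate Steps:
$w{\left(X \right)} = 12 X$ ($w{\left(X \right)} = 6 \cdot 2 X = 12 X$)
$\left(-36 + w{\left(-2 \right)}\right) r{\left(7 \right)} = \left(-36 + 12 \left(-2\right)\right) 6 = \left(-36 - 24\right) 6 = \left(-60\right) 6 = -360$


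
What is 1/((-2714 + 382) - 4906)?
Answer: -1/7238 ≈ -0.00013816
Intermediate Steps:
1/((-2714 + 382) - 4906) = 1/(-2332 - 4906) = 1/(-7238) = -1/7238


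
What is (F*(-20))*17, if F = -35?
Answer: 11900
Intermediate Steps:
(F*(-20))*17 = -35*(-20)*17 = 700*17 = 11900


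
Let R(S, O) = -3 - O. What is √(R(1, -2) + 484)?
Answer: √483 ≈ 21.977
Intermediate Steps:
√(R(1, -2) + 484) = √((-3 - 1*(-2)) + 484) = √((-3 + 2) + 484) = √(-1 + 484) = √483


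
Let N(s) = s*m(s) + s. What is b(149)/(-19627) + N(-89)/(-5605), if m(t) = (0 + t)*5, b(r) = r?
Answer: -40863983/5789965 ≈ -7.0577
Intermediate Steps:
m(t) = 5*t (m(t) = t*5 = 5*t)
N(s) = s + 5*s² (N(s) = s*(5*s) + s = 5*s² + s = s + 5*s²)
b(149)/(-19627) + N(-89)/(-5605) = 149/(-19627) - 89*(1 + 5*(-89))/(-5605) = 149*(-1/19627) - 89*(1 - 445)*(-1/5605) = -149/19627 - 89*(-444)*(-1/5605) = -149/19627 + 39516*(-1/5605) = -149/19627 - 39516/5605 = -40863983/5789965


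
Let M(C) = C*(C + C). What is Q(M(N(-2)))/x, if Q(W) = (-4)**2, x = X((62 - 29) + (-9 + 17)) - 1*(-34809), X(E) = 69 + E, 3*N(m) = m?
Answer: 16/34919 ≈ 0.00045820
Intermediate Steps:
N(m) = m/3
M(C) = 2*C**2 (M(C) = C*(2*C) = 2*C**2)
x = 34919 (x = (69 + ((62 - 29) + (-9 + 17))) - 1*(-34809) = (69 + (33 + 8)) + 34809 = (69 + 41) + 34809 = 110 + 34809 = 34919)
Q(W) = 16
Q(M(N(-2)))/x = 16/34919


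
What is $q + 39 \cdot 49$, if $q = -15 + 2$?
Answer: $1898$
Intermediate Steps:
$q = -13$
$q + 39 \cdot 49 = -13 + 39 \cdot 49 = -13 + 1911 = 1898$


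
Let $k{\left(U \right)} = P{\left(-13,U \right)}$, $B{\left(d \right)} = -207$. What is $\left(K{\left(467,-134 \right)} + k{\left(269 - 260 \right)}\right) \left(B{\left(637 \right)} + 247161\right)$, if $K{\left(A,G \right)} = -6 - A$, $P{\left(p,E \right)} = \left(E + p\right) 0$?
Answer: $-116809242$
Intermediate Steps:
$P{\left(p,E \right)} = 0$
$k{\left(U \right)} = 0$
$\left(K{\left(467,-134 \right)} + k{\left(269 - 260 \right)}\right) \left(B{\left(637 \right)} + 247161\right) = \left(\left(-6 - 467\right) + 0\right) \left(-207 + 247161\right) = \left(\left(-6 - 467\right) + 0\right) 246954 = \left(-473 + 0\right) 246954 = \left(-473\right) 246954 = -116809242$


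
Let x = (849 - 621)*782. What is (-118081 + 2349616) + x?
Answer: 2409831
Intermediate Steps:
x = 178296 (x = 228*782 = 178296)
(-118081 + 2349616) + x = (-118081 + 2349616) + 178296 = 2231535 + 178296 = 2409831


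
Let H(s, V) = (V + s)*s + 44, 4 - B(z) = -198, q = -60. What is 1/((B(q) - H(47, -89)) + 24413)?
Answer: 1/26545 ≈ 3.7672e-5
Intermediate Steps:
B(z) = 202 (B(z) = 4 - 1*(-198) = 4 + 198 = 202)
H(s, V) = 44 + s*(V + s) (H(s, V) = s*(V + s) + 44 = 44 + s*(V + s))
1/((B(q) - H(47, -89)) + 24413) = 1/((202 - (44 + 47**2 - 89*47)) + 24413) = 1/((202 - (44 + 2209 - 4183)) + 24413) = 1/((202 - 1*(-1930)) + 24413) = 1/((202 + 1930) + 24413) = 1/(2132 + 24413) = 1/26545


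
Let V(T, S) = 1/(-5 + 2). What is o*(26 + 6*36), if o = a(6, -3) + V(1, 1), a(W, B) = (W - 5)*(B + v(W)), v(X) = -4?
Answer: -5324/3 ≈ -1774.7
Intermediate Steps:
V(T, S) = -⅓ (V(T, S) = 1/(-3) = -⅓)
a(W, B) = (-5 + W)*(-4 + B) (a(W, B) = (W - 5)*(B - 4) = (-5 + W)*(-4 + B))
o = -22/3 (o = (20 - 5*(-3) - 4*6 - 3*6) - ⅓ = (20 + 15 - 24 - 18) - ⅓ = -7 - ⅓ = -22/3 ≈ -7.3333)
o*(26 + 6*36) = -22*(26 + 6*36)/3 = -22*(26 + 216)/3 = -22/3*242 = -5324/3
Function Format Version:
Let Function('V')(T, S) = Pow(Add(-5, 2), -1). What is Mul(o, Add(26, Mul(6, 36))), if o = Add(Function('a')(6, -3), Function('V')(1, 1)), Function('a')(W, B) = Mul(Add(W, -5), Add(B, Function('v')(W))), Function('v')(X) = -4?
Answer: Rational(-5324, 3) ≈ -1774.7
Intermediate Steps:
Function('V')(T, S) = Rational(-1, 3) (Function('V')(T, S) = Pow(-3, -1) = Rational(-1, 3))
Function('a')(W, B) = Mul(Add(-5, W), Add(-4, B)) (Function('a')(W, B) = Mul(Add(W, -5), Add(B, -4)) = Mul(Add(-5, W), Add(-4, B)))
o = Rational(-22, 3) (o = Add(Add(20, Mul(-5, -3), Mul(-4, 6), Mul(-3, 6)), Rational(-1, 3)) = Add(Add(20, 15, -24, -18), Rational(-1, 3)) = Add(-7, Rational(-1, 3)) = Rational(-22, 3) ≈ -7.3333)
Mul(o, Add(26, Mul(6, 36))) = Mul(Rational(-22, 3), Add(26, Mul(6, 36))) = Mul(Rational(-22, 3), Add(26, 216)) = Mul(Rational(-22, 3), 242) = Rational(-5324, 3)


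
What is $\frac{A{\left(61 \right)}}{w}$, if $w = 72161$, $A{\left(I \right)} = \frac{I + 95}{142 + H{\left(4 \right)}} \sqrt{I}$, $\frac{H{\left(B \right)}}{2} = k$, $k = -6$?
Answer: $\frac{6 \sqrt{61}}{360805} \approx 0.00012988$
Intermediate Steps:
$H{\left(B \right)} = -12$ ($H{\left(B \right)} = 2 \left(-6\right) = -12$)
$A{\left(I \right)} = \sqrt{I} \left(\frac{19}{26} + \frac{I}{130}\right)$ ($A{\left(I \right)} = \frac{I + 95}{142 - 12} \sqrt{I} = \frac{95 + I}{130} \sqrt{I} = \left(95 + I\right) \frac{1}{130} \sqrt{I} = \left(\frac{19}{26} + \frac{I}{130}\right) \sqrt{I} = \sqrt{I} \left(\frac{19}{26} + \frac{I}{130}\right)$)
$\frac{A{\left(61 \right)}}{w} = \frac{\frac{1}{130} \sqrt{61} \left(95 + 61\right)}{72161} = \frac{1}{130} \sqrt{61} \cdot 156 \cdot \frac{1}{72161} = \frac{6 \sqrt{61}}{5} \cdot \frac{1}{72161} = \frac{6 \sqrt{61}}{360805}$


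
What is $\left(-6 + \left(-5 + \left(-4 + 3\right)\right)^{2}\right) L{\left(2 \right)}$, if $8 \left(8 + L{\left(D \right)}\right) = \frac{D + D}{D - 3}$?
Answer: $-255$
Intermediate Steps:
$L{\left(D \right)} = -8 + \frac{D}{4 \left(-3 + D\right)}$ ($L{\left(D \right)} = -8 + \frac{\left(D + D\right) \frac{1}{D - 3}}{8} = -8 + \frac{2 D \frac{1}{-3 + D}}{8} = -8 + \frac{D}{4 \left(-3 + D\right)}$)
$\left(-6 + \left(-5 + \left(-4 + 3\right)\right)^{2}\right) L{\left(2 \right)} = \left(-6 + \left(-5 + \left(-4 + 3\right)\right)^{2}\right) \frac{96 - 62}{4 \left(-3 + 2\right)} = \left(-6 + \left(-5 - 1\right)^{2}\right) \frac{96 - 62}{4 \left(-1\right)} = \left(-6 + \left(-6\right)^{2}\right) \frac{1}{4} \left(-1\right) 34 = \left(-6 + 36\right) \left(- \frac{17}{2}\right) = 30 \left(- \frac{17}{2}\right) = -255$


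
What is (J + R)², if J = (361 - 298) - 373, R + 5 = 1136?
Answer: 674041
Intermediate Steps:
R = 1131 (R = -5 + 1136 = 1131)
J = -310 (J = 63 - 373 = -310)
(J + R)² = (-310 + 1131)² = 821² = 674041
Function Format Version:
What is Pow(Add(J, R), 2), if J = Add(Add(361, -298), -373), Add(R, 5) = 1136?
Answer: 674041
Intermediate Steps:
R = 1131 (R = Add(-5, 1136) = 1131)
J = -310 (J = Add(63, -373) = -310)
Pow(Add(J, R), 2) = Pow(Add(-310, 1131), 2) = Pow(821, 2) = 674041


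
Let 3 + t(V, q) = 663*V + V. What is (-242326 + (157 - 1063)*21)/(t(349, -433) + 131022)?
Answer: -261352/362755 ≈ -0.72046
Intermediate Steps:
t(V, q) = -3 + 664*V (t(V, q) = -3 + (663*V + V) = -3 + 664*V)
(-242326 + (157 - 1063)*21)/(t(349, -433) + 131022) = (-242326 + (157 - 1063)*21)/((-3 + 664*349) + 131022) = (-242326 - 906*21)/((-3 + 231736) + 131022) = (-242326 - 19026)/(231733 + 131022) = -261352/362755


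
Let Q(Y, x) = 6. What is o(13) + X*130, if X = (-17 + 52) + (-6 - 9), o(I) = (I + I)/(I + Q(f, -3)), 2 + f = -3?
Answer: 49426/19 ≈ 2601.4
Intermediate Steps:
f = -5 (f = -2 - 3 = -5)
o(I) = 2*I/(6 + I) (o(I) = (I + I)/(I + 6) = (2*I)/(6 + I) = 2*I/(6 + I))
X = 20 (X = 35 - 15 = 20)
o(13) + X*130 = 2*13/(6 + 13) + 20*130 = 2*13/19 + 2600 = 2*13*(1/19) + 2600 = 26/19 + 2600 = 49426/19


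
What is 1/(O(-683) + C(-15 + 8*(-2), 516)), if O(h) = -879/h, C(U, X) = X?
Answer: 683/353307 ≈ 0.0019332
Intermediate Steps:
1/(O(-683) + C(-15 + 8*(-2), 516)) = 1/(-879/(-683) + 516) = 1/(-879*(-1/683) + 516) = 1/(879/683 + 516) = 1/(353307/683) = 683/353307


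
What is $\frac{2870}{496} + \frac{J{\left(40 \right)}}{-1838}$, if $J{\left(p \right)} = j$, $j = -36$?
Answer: $\frac{1323229}{227912} \approx 5.8059$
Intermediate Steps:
$J{\left(p \right)} = -36$
$\frac{2870}{496} + \frac{J{\left(40 \right)}}{-1838} = \frac{2870}{496} - \frac{36}{-1838} = 2870 \cdot \frac{1}{496} - - \frac{18}{919} = \frac{1435}{248} + \frac{18}{919} = \frac{1323229}{227912}$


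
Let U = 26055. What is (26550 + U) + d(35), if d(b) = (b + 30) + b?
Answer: 52705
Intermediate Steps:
d(b) = 30 + 2*b (d(b) = (30 + b) + b = 30 + 2*b)
(26550 + U) + d(35) = (26550 + 26055) + (30 + 2*35) = 52605 + (30 + 70) = 52605 + 100 = 52705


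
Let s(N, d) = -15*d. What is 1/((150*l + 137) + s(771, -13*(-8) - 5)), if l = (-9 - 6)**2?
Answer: 1/32402 ≈ 3.0862e-5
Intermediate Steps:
l = 225 (l = (-15)**2 = 225)
1/((150*l + 137) + s(771, -13*(-8) - 5)) = 1/((150*225 + 137) - 15*(-13*(-8) - 5)) = 1/((33750 + 137) - 15*(104 - 5)) = 1/(33887 - 15*99) = 1/(33887 - 1485) = 1/32402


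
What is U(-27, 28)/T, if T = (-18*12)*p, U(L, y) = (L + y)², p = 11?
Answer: -1/2376 ≈ -0.00042088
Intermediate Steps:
T = -2376 (T = -18*12*11 = -216*11 = -2376)
U(-27, 28)/T = (-27 + 28)²/(-2376) = 1²*(-1/2376) = 1*(-1/2376) = -1/2376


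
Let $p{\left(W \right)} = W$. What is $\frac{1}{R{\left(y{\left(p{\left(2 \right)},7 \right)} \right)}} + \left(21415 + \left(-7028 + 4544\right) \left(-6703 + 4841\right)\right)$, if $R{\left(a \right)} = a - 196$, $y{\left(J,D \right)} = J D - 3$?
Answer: $\frac{859625254}{185} \approx 4.6466 \cdot 10^{6}$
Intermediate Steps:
$y{\left(J,D \right)} = -3 + D J$ ($y{\left(J,D \right)} = D J - 3 = -3 + D J$)
$R{\left(a \right)} = -196 + a$
$\frac{1}{R{\left(y{\left(p{\left(2 \right)},7 \right)} \right)}} + \left(21415 + \left(-7028 + 4544\right) \left(-6703 + 4841\right)\right) = \frac{1}{-196 + \left(-3 + 7 \cdot 2\right)} + \left(21415 + \left(-7028 + 4544\right) \left(-6703 + 4841\right)\right) = \frac{1}{-196 + \left(-3 + 14\right)} + \left(21415 - -4625208\right) = \frac{1}{-196 + 11} + \left(21415 + 4625208\right) = \frac{1}{-185} + 4646623 = - \frac{1}{185} + 4646623 = \frac{859625254}{185}$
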